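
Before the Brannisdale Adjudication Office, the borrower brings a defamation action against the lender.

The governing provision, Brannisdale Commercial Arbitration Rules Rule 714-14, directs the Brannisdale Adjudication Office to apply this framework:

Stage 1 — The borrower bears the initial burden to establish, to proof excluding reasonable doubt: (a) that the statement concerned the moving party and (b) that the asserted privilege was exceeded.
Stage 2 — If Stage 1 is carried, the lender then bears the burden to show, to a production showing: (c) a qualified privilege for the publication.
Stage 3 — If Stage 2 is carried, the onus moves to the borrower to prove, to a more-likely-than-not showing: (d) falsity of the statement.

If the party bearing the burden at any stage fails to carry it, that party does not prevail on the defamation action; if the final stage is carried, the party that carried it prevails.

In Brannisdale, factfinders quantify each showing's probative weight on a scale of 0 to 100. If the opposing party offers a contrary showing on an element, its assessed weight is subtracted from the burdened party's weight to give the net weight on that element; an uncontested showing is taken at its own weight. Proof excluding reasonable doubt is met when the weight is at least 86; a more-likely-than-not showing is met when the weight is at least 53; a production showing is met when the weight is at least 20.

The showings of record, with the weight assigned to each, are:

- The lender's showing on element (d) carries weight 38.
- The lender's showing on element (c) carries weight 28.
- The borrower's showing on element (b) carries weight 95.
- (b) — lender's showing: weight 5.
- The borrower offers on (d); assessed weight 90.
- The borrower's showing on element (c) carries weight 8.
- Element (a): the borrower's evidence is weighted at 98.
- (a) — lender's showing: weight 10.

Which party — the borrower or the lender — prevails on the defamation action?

lender

Stage 1 (borrower, proof excluding reasonable doubt, weight is at least 86): (a) net 98−10=88 ≥ 86 — meets; (b) net 95−5=90 ≥ 86 — meets.
  All elements met. The burden passes to the lender.
Stage 2 (lender, a production showing, weight is at least 20): (c) net 28−8=20 ≥ 20 — meets.
  The lender carries Stage 2; the borrower now bears the burden.
Stage 3 (borrower, a more-likely-than-not showing, weight is at least 53): (d) net 90−38=52 < 53 — fails.
  The borrower does not carry Stage 3.
So the lender prevails.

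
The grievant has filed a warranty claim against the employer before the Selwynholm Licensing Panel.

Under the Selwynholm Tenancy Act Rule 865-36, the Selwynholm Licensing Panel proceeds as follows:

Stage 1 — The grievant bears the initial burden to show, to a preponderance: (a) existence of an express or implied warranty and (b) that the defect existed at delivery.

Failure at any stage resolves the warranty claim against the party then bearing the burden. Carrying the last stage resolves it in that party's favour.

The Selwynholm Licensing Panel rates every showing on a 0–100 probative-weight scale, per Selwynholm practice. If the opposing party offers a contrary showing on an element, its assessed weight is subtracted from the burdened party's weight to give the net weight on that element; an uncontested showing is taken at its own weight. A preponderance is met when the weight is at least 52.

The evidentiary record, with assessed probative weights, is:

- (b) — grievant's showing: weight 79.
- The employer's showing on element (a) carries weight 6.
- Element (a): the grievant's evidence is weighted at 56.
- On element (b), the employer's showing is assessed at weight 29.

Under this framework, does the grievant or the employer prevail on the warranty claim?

employer

Stage 1 (grievant, a preponderance, weight is at least 52): (a) net 56−6=50 < 52 — fails; (b) net 79−29=50 < 52 — fails.
  The grievant does not carry Stage 1.
The employer prevails.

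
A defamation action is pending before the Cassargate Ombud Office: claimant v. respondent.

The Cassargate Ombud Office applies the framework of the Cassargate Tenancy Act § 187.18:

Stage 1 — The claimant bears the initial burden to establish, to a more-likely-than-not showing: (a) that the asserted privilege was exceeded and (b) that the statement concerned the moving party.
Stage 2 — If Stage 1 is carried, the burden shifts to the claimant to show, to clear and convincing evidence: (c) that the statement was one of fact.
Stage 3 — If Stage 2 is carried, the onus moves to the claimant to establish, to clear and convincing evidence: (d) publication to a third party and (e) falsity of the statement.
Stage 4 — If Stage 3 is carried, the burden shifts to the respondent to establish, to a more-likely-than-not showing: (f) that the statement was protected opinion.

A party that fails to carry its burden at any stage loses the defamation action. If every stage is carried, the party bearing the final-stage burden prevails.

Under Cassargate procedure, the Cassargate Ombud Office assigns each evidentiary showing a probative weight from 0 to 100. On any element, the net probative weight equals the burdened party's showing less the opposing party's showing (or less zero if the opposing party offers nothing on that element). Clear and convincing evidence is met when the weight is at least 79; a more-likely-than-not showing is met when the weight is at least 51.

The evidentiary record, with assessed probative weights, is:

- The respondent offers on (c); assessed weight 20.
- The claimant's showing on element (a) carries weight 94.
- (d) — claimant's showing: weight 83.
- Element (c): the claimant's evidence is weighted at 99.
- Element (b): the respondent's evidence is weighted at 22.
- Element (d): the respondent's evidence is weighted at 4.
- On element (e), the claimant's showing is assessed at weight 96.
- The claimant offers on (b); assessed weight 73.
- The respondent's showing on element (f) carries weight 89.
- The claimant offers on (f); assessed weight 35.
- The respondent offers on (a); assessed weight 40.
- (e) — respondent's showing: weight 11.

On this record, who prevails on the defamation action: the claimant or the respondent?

respondent

Stage 1 — burden on claimant; standard: a more-likely-than-not showing (weight is at least 51).
    (a): 94 − 40 = 54 ≥ 51 [met]
    (b): 73 − 22 = 51 ≥ 51 [met]
  Stage 1 carried; the burden remains with the claimant.
Stage 2 — burden on claimant; standard: clear and convincing evidence (weight is at least 79).
    (c): 99 − 20 = 79 ≥ 79 [met]
  All elements met. The claimant retains the burden for Stage 3.
Stage 3 — burden on claimant; standard: clear and convincing evidence (weight is at least 79).
    (d): 83 − 4 = 79 ≥ 79 [met]
    (e): 96 − 11 = 85 ≥ 79 [met]
  The claimant carries Stage 3; the respondent now bears the burden.
Stage 4 — burden on respondent; standard: a more-likely-than-not showing (weight is at least 51).
    (f): 89 − 35 = 54 ≥ 51 [met]
  All elements met at the final stage.
With every stage satisfied, the respondent prevails.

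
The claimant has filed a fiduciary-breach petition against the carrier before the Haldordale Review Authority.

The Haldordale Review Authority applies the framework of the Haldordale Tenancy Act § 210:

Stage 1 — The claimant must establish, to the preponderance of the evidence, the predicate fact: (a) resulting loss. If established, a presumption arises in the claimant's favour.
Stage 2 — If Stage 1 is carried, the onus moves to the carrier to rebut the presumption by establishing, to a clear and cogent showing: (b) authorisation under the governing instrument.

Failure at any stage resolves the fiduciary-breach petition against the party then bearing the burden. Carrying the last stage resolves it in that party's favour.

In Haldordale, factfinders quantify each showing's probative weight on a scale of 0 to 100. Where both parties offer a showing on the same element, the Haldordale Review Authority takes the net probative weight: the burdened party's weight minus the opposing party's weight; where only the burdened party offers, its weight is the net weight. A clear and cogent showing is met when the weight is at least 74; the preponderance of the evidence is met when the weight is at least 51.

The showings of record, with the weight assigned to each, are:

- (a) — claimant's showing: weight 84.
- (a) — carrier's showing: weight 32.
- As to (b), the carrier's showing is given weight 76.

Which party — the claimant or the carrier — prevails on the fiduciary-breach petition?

carrier

Stage 1 — burden on claimant; standard: the preponderance of the evidence (weight is at least 51).
    (a): 84 − 32 = 52 ≥ 51 [met]
  Stage 1 is satisfied; the onus moves to the carrier.
Stage 2 — burden on carrier; standard: a clear and cogent showing (weight is at least 74).
    (b): 76 ≥ 74 [met]
  Stage 2 carried; the final stage is satisfied.
All stages carried — the carrier prevails.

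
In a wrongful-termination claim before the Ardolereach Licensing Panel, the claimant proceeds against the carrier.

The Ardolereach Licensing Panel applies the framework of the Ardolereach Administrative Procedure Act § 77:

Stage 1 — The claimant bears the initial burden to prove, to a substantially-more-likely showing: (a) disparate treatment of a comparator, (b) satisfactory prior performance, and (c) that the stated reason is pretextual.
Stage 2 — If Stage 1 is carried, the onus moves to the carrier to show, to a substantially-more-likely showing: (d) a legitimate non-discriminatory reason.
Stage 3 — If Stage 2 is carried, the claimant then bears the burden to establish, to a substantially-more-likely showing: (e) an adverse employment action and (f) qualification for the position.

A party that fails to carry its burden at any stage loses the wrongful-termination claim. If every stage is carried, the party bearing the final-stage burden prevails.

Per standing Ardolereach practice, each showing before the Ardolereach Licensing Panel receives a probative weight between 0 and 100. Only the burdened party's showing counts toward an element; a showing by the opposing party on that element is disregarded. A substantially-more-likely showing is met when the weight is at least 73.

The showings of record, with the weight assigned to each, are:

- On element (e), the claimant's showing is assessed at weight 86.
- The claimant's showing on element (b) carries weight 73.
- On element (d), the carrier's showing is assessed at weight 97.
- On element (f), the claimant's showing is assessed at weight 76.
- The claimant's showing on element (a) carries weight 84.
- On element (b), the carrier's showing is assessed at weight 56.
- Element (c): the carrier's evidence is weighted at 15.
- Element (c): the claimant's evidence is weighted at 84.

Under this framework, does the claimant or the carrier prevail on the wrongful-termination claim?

claimant

At Stage 1 the claimant must meet a substantially-more-likely showing (weight is at least 73): on (a) the weight is 84, ≥ 73, so (a) meets the standard; on (b) the weight is 73 (the carrier's 56 is given no effect), which does reach 73, so (b) meets the standard; on (c) the weight is 84 (the carrier's 15 is given no effect), which does reach 73, so (c) meets the standard.
  The claimant carries Stage 1; the carrier now bears the burden.
At Stage 2 the carrier must meet a substantially-more-likely showing (weight is at least 73): on (d) the weight is 97, which does reach 73, so (d) meets the standard.
  The carrier carries Stage 2; the claimant now bears the burden.
At Stage 3 the claimant must meet a substantially-more-likely showing (weight is at least 73): on (e) the weight is 86, which does reach 73, so (e) meets the standard; on (f) the weight is 76, ≥ 73, so (f) meets the standard.
  The claimant carries the last stage.
Every stage carried; the claimant prevails.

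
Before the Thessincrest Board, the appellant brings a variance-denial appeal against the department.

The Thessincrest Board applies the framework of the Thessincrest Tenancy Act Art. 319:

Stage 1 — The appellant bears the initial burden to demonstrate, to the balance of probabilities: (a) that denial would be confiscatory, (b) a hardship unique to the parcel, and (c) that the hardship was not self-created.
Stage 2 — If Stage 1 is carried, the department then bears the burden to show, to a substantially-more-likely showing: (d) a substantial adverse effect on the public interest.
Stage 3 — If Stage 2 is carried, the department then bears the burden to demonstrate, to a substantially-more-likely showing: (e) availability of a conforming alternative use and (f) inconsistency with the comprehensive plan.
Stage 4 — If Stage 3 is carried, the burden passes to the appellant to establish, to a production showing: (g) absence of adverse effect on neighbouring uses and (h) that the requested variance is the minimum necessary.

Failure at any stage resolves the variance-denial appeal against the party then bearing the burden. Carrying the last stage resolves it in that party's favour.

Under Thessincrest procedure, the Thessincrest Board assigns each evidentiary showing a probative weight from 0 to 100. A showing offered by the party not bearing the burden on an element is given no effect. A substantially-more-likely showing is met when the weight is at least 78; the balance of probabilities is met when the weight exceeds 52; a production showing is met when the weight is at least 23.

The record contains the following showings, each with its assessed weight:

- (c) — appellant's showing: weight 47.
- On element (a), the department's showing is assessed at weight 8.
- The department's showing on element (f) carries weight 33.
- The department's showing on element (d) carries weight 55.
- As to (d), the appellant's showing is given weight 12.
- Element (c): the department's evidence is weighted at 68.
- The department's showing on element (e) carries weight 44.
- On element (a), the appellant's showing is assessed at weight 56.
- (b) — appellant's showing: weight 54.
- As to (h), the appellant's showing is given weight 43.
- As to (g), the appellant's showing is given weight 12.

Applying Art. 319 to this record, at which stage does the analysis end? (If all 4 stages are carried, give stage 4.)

stage 1

At Stage 1 the appellant must meet the balance of probabilities (weight exceeds 52): on (a) the weight is 56 (the department's 8 is given no effect), which does exceed 52, so (a) meets the standard; on (b) the weight is 54, > 52, so (b) meets the standard; on (c) the weight is 47 (the department's 68 is given no effect), ≤ 52, so (c) does not meet the standard.
  The appellant does not carry Stage 1.
The department prevails.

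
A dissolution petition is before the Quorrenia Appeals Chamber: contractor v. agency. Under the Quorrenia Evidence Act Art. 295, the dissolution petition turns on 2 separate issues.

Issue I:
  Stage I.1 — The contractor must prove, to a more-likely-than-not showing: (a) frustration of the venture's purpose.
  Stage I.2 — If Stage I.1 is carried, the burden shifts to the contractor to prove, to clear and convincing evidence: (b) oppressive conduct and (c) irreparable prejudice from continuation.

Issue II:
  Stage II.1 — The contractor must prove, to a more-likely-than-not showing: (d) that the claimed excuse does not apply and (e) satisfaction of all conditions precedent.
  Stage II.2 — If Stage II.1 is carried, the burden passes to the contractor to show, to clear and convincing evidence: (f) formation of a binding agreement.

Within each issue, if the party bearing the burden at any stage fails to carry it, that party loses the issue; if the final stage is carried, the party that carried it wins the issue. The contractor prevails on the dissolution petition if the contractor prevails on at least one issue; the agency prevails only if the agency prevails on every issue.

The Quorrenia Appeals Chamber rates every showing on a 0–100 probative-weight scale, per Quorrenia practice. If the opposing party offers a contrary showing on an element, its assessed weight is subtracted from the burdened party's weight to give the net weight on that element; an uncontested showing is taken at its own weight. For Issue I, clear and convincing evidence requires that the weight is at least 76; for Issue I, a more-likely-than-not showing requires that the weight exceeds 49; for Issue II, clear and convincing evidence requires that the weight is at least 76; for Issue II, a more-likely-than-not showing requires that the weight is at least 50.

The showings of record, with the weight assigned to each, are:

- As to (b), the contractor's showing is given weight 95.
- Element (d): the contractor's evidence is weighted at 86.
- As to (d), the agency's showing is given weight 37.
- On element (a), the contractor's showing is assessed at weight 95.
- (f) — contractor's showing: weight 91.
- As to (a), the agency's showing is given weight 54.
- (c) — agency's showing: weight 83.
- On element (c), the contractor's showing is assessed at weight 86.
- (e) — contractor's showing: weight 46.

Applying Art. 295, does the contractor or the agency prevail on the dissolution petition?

agency

— Issue I —
At Stage I.1 the contractor must meet a more-likely-than-not showing (weight exceeds 49): on (a) the weight is 95 less the opposing 54 gives net 41, which does not exceed 49, so (a) does not meet the standard.
  The contractor does not carry Stage I.1.
So the agency prevails on this issue.
— Issue II —
Stage II.1 — burden on contractor; standard: a more-likely-than-not showing (weight is at least 50).
    (d): 86 − 37 = 49 < 50 [not met]
    (e): 46 < 50 [not met]
  Not every element is met, so the contractor fails to carry Stage II.1.
The analysis ends at Stage II.1; the agency prevails on this issue.
Per-issue: Issue I → agency; Issue II → agency. The contractor must prevail on at least one issue; overall, the agency prevails.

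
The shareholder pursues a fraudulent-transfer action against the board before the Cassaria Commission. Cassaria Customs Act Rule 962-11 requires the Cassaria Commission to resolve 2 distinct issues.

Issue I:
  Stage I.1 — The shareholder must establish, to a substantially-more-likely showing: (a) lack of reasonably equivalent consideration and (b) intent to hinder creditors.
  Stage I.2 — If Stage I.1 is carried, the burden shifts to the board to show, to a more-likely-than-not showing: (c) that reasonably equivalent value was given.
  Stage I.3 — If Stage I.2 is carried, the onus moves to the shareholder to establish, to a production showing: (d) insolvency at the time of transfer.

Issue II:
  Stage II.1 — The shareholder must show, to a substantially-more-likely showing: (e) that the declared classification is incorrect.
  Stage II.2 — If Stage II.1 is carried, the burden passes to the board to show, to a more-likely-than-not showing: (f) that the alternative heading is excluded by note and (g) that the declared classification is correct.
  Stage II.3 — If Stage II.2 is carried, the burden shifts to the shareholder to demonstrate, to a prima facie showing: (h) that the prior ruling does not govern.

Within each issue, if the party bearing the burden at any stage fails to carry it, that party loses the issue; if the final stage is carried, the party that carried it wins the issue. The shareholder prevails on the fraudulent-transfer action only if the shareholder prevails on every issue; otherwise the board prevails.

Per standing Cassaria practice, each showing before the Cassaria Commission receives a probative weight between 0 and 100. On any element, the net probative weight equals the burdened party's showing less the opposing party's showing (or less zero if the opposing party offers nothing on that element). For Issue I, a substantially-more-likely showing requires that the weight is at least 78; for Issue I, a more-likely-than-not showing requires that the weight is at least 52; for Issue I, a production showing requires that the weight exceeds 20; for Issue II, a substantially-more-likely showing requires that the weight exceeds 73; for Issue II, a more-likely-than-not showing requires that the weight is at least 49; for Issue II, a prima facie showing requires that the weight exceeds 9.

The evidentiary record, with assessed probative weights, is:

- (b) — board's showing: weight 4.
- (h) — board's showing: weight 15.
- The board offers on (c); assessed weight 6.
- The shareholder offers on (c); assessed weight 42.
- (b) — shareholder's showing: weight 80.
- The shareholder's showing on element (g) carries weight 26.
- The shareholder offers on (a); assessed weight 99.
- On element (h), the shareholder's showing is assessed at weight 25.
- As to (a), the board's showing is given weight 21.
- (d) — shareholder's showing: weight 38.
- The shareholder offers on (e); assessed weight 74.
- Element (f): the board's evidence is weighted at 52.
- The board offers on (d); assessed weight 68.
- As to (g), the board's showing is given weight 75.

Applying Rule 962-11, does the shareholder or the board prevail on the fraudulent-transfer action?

board

— Issue I —
Stage I.1 (shareholder, a substantially-more-likely showing, weight is at least 78): (a) net 99−21=78 ≥ 78 — meets; (b) net 80−4=76 < 78 — fails.
  Not every element is met, so the shareholder fails to carry Stage I.1.
The analysis ends at Stage I.1; the board prevails on this issue.
— Issue II —
Stage II.1 (shareholder, a substantially-more-likely showing, weight exceeds 73): (e) 74 > 73 — meets.
  Stage II.1 carried; the burden shifts to the board.
Stage II.2 (board, a more-likely-than-not showing, weight is at least 49): (f) 52 ≥ 49 — meets; (g) net 75−26=49 ≥ 49 — meets.
  The board carries Stage II.2; the shareholder now bears the burden.
Stage II.3 (shareholder, a prima facie showing, weight exceeds 9): (h) net 25−15=10 > 9 — meets.
  All elements met at the final stage.
Every stage carried; the shareholder prevails on this issue.
Per-issue: Issue I → board; Issue II → shareholder. The shareholder must prevail on every issue; overall, the board prevails.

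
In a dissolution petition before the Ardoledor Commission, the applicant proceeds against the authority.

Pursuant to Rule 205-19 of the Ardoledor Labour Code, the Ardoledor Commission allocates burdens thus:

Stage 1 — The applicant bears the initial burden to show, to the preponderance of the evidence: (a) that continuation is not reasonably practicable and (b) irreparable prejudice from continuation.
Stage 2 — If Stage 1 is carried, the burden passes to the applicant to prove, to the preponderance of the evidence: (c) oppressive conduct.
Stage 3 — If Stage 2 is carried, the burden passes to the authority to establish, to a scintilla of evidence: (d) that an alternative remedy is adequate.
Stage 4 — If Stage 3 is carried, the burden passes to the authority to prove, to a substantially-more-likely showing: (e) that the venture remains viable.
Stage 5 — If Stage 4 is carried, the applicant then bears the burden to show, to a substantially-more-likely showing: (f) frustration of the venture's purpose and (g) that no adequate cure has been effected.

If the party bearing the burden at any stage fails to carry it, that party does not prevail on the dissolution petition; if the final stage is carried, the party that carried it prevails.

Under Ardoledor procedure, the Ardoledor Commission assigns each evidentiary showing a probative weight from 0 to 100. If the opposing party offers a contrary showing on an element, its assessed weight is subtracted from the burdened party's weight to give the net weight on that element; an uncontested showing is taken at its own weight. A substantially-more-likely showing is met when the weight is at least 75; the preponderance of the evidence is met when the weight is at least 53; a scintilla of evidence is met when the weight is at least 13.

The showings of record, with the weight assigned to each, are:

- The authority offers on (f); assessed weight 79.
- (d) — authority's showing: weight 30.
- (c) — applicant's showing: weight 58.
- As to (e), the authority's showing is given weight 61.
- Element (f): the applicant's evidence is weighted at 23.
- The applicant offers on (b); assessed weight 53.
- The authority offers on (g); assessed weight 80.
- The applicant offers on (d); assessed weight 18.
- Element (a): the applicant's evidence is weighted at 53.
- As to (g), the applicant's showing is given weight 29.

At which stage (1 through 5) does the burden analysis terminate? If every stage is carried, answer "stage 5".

stage 3

Stage 1 — burden on applicant; standard: the preponderance of the evidence (weight is at least 53).
    (a): 53 ≥ 53 [met]
    (b): 53 ≥ 53 [met]
  Stage 1 is satisfied; the applicant continues to bear the burden.
Stage 2 — burden on applicant; standard: the preponderance of the evidence (weight is at least 53).
    (c): 58 ≥ 53 [met]
  The applicant carries Stage 2; the authority now bears the burden.
Stage 3 — burden on authority; standard: a scintilla of evidence (weight is at least 13).
    (d): 30 − 18 = 12 < 13 [not met]
  Not every element is met, so the authority fails to carry Stage 3.
The applicant prevails.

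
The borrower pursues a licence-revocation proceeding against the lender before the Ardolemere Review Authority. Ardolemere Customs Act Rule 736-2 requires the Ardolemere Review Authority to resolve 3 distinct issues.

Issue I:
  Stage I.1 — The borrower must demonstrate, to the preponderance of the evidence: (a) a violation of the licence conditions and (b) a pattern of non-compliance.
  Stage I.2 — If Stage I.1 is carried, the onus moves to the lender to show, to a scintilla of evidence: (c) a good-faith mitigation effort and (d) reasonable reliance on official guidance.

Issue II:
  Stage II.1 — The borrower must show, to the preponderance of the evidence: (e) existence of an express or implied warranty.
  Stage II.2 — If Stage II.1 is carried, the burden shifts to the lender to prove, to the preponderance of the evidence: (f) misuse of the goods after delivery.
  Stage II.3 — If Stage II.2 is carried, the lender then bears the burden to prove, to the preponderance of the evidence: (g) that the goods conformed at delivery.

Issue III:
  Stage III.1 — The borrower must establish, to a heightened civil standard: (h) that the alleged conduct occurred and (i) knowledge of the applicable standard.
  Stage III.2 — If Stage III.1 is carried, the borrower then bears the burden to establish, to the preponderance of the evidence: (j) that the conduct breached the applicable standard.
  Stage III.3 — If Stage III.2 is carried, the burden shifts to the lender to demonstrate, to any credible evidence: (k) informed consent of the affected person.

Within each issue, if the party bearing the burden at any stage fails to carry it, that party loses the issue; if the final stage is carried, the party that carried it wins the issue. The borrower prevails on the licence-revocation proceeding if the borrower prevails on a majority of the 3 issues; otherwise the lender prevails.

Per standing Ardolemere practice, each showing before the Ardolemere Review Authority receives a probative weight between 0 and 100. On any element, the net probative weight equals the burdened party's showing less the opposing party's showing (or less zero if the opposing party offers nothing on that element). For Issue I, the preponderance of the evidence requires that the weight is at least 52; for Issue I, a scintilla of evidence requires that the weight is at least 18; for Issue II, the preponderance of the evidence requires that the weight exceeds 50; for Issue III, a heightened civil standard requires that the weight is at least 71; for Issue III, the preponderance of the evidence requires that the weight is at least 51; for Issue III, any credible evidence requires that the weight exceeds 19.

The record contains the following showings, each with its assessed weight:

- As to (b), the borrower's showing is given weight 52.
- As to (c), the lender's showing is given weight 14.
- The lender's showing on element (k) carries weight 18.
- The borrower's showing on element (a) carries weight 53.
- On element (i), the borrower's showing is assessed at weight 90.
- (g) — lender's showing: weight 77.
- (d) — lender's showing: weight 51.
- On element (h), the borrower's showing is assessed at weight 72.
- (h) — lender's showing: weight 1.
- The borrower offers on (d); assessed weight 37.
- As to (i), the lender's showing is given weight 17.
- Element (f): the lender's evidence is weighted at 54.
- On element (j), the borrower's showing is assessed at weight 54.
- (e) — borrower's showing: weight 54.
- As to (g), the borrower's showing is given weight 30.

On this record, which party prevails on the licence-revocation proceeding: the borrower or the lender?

— Issue I —
At Stage I.1 the borrower must meet the preponderance of the evidence (weight is at least 52): on (a) the weight is 53, which does reach 52, so (a) meets the standard; on (b) the weight is 52, ≥ 52, so (b) meets the standard.
  Stage I.1 carried; the burden shifts to the lender.
At Stage I.2 the lender must meet a scintilla of evidence (weight is at least 18): on (c) the weight is 14, < 18, so (c) does not meet the standard; on (d) the weight is 51 less the opposing 37 gives net 14, < 18, so (d) does not meet the standard.
  Not every element is met, so the lender fails to carry Stage I.2.
The borrower prevails on this issue.
— Issue II —
Stage II.1 — burden on borrower; standard: the preponderance of the evidence (weight exceeds 50).
    (e): 54 > 50 [met]
  Stage II.1 carried; the burden shifts to the lender.
Stage II.2 — burden on lender; standard: the preponderance of the evidence (weight exceeds 50).
    (f): 54 > 50 [met]
  Stage II.2 is satisfied; the lender continues to bear the burden.
Stage II.3 — burden on lender; standard: the preponderance of the evidence (weight exceeds 50).
    (g): 77 − 30 = 47 ≤ 50 [not met]
  Stage II.3 not carried; the lender fails its burden.
The borrower prevails on this issue.
— Issue III —
Stage III.1 — burden on borrower; standard: a heightened civil standard (weight is at least 71).
    (h): 72 − 1 = 71 ≥ 71 [met]
    (i): 90 − 17 = 73 ≥ 71 [met]
  Stage III.1 carried; the burden remains with the borrower.
Stage III.2 — burden on borrower; standard: the preponderance of the evidence (weight is at least 51).
    (j): 54 ≥ 51 [met]
  All elements met. The burden passes to the lender.
Stage III.3 — burden on lender; standard: any credible evidence (weight exceeds 19).
    (k): 18 ≤ 19 [not met]
  Stage III.3 not carried; the lender fails its burden.
The analysis ends at Stage III.3; the borrower prevails on this issue.
Per-issue: Issue I → borrower; Issue II → borrower; Issue III → borrower. The borrower must prevail on a majority of issues; overall, the borrower prevails.

borrower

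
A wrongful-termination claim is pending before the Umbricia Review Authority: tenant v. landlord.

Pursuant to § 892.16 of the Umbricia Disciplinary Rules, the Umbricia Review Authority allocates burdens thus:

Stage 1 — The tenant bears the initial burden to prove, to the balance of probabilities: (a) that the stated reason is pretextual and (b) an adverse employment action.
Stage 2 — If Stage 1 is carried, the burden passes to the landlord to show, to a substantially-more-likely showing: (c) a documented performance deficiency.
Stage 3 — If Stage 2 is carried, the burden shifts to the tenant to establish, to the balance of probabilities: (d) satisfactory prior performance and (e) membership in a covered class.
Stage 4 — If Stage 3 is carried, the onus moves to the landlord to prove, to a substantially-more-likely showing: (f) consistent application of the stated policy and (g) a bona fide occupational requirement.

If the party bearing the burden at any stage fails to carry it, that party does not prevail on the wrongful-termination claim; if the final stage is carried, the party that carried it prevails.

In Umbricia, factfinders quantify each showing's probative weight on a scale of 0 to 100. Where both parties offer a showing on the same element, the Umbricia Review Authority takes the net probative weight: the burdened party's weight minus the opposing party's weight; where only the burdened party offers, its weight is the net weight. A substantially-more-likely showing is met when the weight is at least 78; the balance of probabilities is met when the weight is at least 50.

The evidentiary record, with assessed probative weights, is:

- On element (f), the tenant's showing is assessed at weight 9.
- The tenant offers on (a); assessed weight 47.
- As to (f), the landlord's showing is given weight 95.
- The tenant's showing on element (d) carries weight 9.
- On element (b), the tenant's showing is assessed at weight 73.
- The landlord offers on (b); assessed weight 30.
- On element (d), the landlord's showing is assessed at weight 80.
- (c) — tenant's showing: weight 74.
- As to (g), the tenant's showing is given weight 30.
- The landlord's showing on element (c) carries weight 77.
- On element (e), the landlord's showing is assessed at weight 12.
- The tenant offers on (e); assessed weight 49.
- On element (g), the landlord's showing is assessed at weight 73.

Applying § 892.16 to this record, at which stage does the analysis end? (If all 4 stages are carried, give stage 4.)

stage 1

Stage 1 — burden on tenant; standard: the balance of probabilities (weight is at least 50).
    (a): 47 < 50 [not met]
    (b): 73 − 30 = 43 < 50 [not met]
  The tenant does not carry Stage 1.
So the landlord prevails.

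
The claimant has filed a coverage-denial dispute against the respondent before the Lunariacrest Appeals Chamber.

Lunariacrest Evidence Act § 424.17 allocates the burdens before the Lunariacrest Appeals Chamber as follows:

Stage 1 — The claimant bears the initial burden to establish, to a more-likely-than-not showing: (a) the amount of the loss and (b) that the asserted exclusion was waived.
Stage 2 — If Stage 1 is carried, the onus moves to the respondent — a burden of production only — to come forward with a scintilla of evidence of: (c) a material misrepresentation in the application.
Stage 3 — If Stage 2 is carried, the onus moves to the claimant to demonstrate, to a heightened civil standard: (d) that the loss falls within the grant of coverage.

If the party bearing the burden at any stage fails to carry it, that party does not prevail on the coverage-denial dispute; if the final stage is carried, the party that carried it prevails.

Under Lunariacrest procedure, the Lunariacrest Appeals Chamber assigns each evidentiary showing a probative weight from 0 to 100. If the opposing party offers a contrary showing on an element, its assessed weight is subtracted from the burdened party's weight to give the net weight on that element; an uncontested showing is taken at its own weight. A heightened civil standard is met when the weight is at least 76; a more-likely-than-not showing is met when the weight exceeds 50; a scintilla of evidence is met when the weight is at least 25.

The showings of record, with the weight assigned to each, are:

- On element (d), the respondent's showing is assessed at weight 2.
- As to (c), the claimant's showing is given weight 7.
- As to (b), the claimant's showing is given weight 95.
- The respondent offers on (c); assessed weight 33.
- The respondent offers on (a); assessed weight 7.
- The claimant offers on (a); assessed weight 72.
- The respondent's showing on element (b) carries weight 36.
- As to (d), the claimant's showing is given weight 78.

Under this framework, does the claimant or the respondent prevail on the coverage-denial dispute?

claimant

At Stage 1 the claimant must meet a more-likely-than-not showing (weight exceeds 50): on (a) the weight is 72 less the opposing 7 gives net 65, which does exceed 50, so (a) meets the standard; on (b) the weight is 95 less the opposing 36 gives net 59, which does exceed 50, so (b) meets the standard.
  Stage 1 carried; the burden shifts to the respondent.
At Stage 2 the respondent must meet a scintilla of evidence (weight is at least 25): on (c) the weight is 33 less the opposing 7 gives net 26, which does reach 25, so (c) meets the standard.
  All elements met. The burden passes to the claimant.
At Stage 3 the claimant must meet a heightened civil standard (weight is at least 76): on (d) the weight is 78 less the opposing 2 gives net 76, which does reach 76, so (d) meets the standard.
  Stage 3 carried; the final stage is satisfied.
All stages carried — the claimant prevails.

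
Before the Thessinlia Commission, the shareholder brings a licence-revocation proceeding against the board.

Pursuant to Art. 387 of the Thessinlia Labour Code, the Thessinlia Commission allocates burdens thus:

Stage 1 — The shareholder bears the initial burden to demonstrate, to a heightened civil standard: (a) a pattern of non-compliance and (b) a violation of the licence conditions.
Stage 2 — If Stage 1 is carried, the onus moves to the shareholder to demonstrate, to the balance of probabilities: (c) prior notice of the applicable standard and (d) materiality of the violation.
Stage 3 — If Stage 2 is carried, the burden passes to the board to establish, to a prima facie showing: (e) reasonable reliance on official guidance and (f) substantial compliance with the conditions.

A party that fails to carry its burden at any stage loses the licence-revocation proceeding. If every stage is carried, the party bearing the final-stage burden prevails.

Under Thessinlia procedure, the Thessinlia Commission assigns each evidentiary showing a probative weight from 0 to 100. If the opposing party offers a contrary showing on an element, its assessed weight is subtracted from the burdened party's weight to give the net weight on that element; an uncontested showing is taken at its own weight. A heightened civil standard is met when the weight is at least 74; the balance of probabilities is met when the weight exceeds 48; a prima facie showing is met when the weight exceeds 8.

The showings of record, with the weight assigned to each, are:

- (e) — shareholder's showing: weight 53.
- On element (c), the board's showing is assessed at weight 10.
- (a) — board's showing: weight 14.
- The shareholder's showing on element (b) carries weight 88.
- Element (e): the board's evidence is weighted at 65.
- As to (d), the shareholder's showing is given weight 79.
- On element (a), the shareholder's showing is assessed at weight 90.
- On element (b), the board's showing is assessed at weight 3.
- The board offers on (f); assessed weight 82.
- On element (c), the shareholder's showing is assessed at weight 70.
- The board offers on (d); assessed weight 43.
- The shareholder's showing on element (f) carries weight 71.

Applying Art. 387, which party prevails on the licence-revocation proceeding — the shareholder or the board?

At Stage 1 the shareholder must meet a heightened civil standard (weight is at least 74): on (a) the weight is 90 less the opposing 14 gives net 76, which does reach 74, so (a) meets the standard; on (b) the weight is 88 less the opposing 3 gives net 85, ≥ 74, so (b) meets the standard.
  Stage 1 is satisfied; the shareholder continues to bear the burden.
At Stage 2 the shareholder must meet the balance of probabilities (weight exceeds 48): on (c) the weight is 70 less the opposing 10 gives net 60, > 48, so (c) meets the standard; on (d) the weight is 79 less the opposing 43 gives net 36, ≤ 48, so (d) does not meet the standard.
  Stage 2 not carried; the shareholder fails its burden.
The board prevails.

board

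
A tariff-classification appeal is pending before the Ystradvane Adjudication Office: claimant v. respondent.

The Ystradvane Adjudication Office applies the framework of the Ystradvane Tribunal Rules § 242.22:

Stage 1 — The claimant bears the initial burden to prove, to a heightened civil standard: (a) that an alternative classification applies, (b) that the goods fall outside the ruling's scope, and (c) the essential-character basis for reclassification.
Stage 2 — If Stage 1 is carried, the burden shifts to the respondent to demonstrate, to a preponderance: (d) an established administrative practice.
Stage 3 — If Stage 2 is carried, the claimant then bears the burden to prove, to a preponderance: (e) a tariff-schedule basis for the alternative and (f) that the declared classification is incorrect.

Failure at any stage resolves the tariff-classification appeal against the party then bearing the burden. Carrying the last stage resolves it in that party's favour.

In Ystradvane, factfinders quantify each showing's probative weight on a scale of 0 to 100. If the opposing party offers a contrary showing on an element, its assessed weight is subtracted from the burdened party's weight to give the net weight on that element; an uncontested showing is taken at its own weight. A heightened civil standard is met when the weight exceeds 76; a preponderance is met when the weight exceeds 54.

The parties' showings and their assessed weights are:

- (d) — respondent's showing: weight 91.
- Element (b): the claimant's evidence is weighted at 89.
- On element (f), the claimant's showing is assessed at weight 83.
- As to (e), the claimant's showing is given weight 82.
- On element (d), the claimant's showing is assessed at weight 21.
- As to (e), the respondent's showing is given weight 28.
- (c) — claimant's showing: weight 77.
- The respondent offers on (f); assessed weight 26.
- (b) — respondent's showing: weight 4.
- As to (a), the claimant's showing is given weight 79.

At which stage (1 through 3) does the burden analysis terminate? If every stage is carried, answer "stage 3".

stage 3

Stage 1 (claimant, a heightened civil standard, weight exceeds 76): (a) 79 > 76 — meets; (b) net 89−4=85 > 76 — meets; (c) 77 > 76 — meets.
  All elements met. The burden passes to the respondent.
Stage 2 (respondent, a preponderance, weight exceeds 54): (d) net 91−21=70 > 54 — meets.
  All elements met. The burden passes to the claimant.
Stage 3 (claimant, a preponderance, weight exceeds 54): (e) net 82−28=54 ≤ 54 — fails; (f) net 83−26=57 > 54 — meets.
  The claimant does not carry Stage 3.
So the respondent prevails.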